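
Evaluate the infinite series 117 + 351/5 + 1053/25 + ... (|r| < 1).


S∞ = a₁/(1-r) = 117/(1 - 3/5)
= 117/(2/5)
= 585/2

S∞ = 585/2


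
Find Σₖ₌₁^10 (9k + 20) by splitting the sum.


Σ(9k+20) = 9·Σk + 20·n
= 9·55 + 20·10
= 495 + 200 = 695

Σ = 695


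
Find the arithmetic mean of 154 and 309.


AM = (154 + 309)/2 = 463/2 = 231.5

AM = 231.5


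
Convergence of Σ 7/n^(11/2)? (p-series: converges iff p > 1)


p-series test: Σ c/n^p converges if p > 1, diverges if p ≤ 1 (constant c > 0 doesn't affect convergence).
p = 11/2
11/2 > 1 → CONVERGES

Converges (p = 11/2 > 1)


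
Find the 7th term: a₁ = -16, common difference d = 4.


aₙ = a₁ + (n-1)d
= -16 + (7-1)×4
= -16 + 24
= 8

a_7 = 8


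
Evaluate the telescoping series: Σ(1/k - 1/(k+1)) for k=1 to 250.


Telescoping: adjacent terms cancel.
= 1/1 - 1/251
= 1 - 1/251 = 250/251

Sum = 250/251


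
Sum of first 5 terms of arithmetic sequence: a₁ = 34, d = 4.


aₙ = 34 + (5-1)×4 = 50
Sₙ = n(a₁+aₙ)/2 = 5×(34+50)/2
= 5×84/2 = 210

S_5 = 210


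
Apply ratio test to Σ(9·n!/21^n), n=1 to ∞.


aₙ = 9·n!/21^n
a_{n+1}/aₙ = (n+1)!/21^(n+1) × 21^n/n!  (constant 9 cancels)
= (n+1)/21
L = lim(n→∞) (n+1)/21 = ∞
L > 1 → series DIVERGES

Diverges (ratio test: L = ∞ > 1)


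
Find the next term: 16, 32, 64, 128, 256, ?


Pattern: powers of 2: 2ⁿ
Terms: 16, 32, 64, 128, 256
Next term = 512

Next term = 512


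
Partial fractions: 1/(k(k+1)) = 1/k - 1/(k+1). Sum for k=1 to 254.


1/(k(k+1)) = 1/k - 1/(k+1) (partial fractions)
Telescoping: Σ = 1 - 1/255 = 254/255

Sum = 254/255


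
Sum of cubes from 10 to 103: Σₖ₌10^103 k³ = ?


Σₖ₌10^103 k³ = [103·104/2]² − [9·10/2]²
= 28686736 − 2025 = 28684711

Σk³ = 28684711


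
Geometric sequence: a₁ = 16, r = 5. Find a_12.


aₙ = a₁·r^(n-1)
= 16×5^11
= 16×48828125
= 781250000

a_12 = 781250000


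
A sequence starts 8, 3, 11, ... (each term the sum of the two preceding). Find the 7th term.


Computing iteratively: 8, 3, 11, 14, 25, 39, 64
a_7 = 64

a_7 = 64


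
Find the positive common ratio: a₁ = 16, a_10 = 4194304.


r^(n-1) = aₙ/a₁
r^9 = 4194304/16 = 262144
r = 262144^(1/9)
= 4

r = 4


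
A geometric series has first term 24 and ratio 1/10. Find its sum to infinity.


S∞ = a₁/(1-r) = 24/(1 - 1/10)
= 24/(9/10)
= 80/3

S∞ = 80/3


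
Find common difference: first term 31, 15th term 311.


d = (aₙ - a₁)/(n-1)
= (311 - 31)/(15-1)
= 280/14 = 20

d = 20


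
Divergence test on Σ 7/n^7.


lim(n→∞) 7/n^7 = 0
lim aₙ = 0 → nth-term test is INCONCLUSIVE
(Need other tests; this is actually a convergent p-series with p=7 > 1)

Inconclusive (lim aₙ = 0; need another test)


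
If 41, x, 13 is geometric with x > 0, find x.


GM = √(41×13) = √533 = 23.0868

GM = 23.0868


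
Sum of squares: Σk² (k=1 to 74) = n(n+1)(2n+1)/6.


n = 74
n(n+1)(2n+1)/6 = 74×75×149/6
= 826950/6 = 137825

Σk² = 137825


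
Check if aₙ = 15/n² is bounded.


a₁ = 15, a₂ = 15/4, a₃ = 15/9, ...
0 < aₙ ≤ 15 for all n ≥ 1
The sequence IS bounded

Bounded (0 < aₙ ≤ 15)


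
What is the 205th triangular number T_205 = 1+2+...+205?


n(n+1)/2 = 205×206/2 = 42230/2 = 21115

Σk = 21115


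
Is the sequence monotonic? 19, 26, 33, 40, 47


Differences: 7, 7, 7, 7
All differences > 0 → strictly INCREASING

Monotonically increasing


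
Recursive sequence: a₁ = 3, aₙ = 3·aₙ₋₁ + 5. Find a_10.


Computing step by step:
a_1 = 3
a_2 = 14
a_3 = 47
a_4 = 146
a_5 = 443
a_6 = 1334
a_7 = 4007
a_8 = 12026
a_9 = 36083
a_10 = 108254


a_10 = 108254


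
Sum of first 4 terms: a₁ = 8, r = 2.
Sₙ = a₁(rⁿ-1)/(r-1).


Sₙ = 8×(2^4 - 1)/(2 - 1)
= 8×(16 - 1)/1
= 8×15/1
= 120

S_4 = 120


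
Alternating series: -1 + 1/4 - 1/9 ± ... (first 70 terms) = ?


S = -1 + 1/4 - 1/9 + 1/16 - 1/25 + 1/36 - 1/49 + 1/64 ± ...
= -0.8224
(Full series converges to -π²/12 ≈ -0.8225)

S_70 = -0.8224


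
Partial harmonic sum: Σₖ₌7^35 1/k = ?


Σₖ₌7^35 1/k = 1/7 + 1/8 + 1/9 + ... + 1/35
= 22274660489989/13127595717600
≈ 1.6968

Sum = 22274660489989/13127595717600 ≈ 1.6968


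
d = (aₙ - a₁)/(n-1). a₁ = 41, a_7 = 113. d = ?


d = (aₙ - a₁)/(n-1)
= (113 - 41)/(7-1)
= 72/6 = 12

d = 12


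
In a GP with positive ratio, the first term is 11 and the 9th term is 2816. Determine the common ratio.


r^(n-1) = aₙ/a₁
r^8 = 2816/11 = 256
r = 256^(1/8)
= ±2; taking r > 0 gives r = 2

r = 2


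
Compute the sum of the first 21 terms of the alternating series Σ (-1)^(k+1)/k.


S = 1 - 1/2 + 1/3 - 1/4 + 1/5 - 1/6 + 1/7 - 1/8 ± ...
= 0.7164
(Full series converges to +ln(2) ≈ +0.6931)

S_21 = 0.7164


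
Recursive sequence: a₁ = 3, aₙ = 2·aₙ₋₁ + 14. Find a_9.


Computing step by step:
a_1 = 3
a_2 = 20
a_3 = 54
a_4 = 122
a_5 = 258
a_6 = 530
a_7 = 1074
a_8 = 2162
a_9 = 4338


a_9 = 4338


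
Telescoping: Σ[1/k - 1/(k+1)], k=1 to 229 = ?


Telescoping: adjacent terms cancel.
= 1/1 - 1/230
= 1 - 1/230 = 229/230

Sum = 229/230


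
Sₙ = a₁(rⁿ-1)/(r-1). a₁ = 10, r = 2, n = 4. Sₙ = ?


Sₙ = 10×(2^4 - 1)/(2 - 1)
= 10×(16 - 1)/1
= 10×15/1
= 150

S_4 = 150


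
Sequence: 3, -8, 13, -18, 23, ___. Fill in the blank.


Pattern: alternating sign, magnitude arithmetic (d=5)
Terms: 3, -8, 13, -18, 23
Next term = -28

Next term = -28


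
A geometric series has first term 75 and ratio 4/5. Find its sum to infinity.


S∞ = a₁/(1-r) = 75/(1 - 4/5)
= 75/(1/5)
= 375

S∞ = 375


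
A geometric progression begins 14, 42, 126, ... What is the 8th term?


aₙ = a₁·r^(n-1)
= 14×3^7
= 14×2187
= 30618

a_8 = 30618


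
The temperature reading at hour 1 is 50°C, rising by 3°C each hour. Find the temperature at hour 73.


aₙ = a₁ + (n-1)d
= 50 + (73-1)×3
= 50 + 216
= 266

a_73 = 266


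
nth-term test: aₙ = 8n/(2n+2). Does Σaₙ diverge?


lim(n→∞) 8n/(2n+2) = 8/2 = 4  (divide numerator and denominator by n)
lim aₙ = 4 ≠ 0 → series DIVERGES

Diverges (lim aₙ = 4 ≠ 0)


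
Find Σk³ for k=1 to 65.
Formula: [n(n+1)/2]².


n(n+1)/2 = 65×66/2 = 2145
Σk³ = 2145² = 4601025

Σk³ = 4601025


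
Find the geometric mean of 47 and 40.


GM = √(47×40) = √1880 = 43.359

GM = 43.359


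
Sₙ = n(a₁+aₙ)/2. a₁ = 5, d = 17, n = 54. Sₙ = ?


aₙ = 5 + (54-1)×17 = 906
Sₙ = n(a₁+aₙ)/2 = 54×(5+906)/2
= 54×911/2 = 24597

S_54 = 24597


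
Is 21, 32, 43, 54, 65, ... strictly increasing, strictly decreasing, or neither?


Differences: 11, 11, 11, 11
All differences > 0 → strictly INCREASING

Monotonically increasing


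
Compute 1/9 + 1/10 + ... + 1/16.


Σₖ₌9^16 1/k = 1/9 + 1/10 + 1/11 + 1/12 + 1/13 + 1/14 + 1/15 + 1/16
= 95549/144144
≈ 0.6629

Sum = 95549/144144 ≈ 0.6629


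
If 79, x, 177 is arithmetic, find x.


AM = (79 + 177)/2 = 256/2 = 128

AM = 128


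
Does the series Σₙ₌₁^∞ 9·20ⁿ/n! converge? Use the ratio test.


aₙ = 9·20^n/n!
a_{n+1}/aₙ = 20^(n+1)/(n+1)! × n!/20^n  (constant 9 cancels)
= 20/(n+1)
L = lim(n→∞) 20/(n+1) = 0
L < 1 → series CONVERGES

Converges (ratio test: L = 0 < 1)


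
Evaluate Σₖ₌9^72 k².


Σₖ₌9^72 k² = Σₖ₌₁^72 k² − Σₖ₌₁^8 k²
= 72·73·145/6 − 8·9·17/6
= 127020 − 204 = 126816

Σk² = 126816


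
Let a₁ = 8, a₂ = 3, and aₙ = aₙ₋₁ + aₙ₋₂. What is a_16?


Computing iteratively: 8, 3, 11, 14, 25, 39, 64, 103, 167, 270, 437, 707, ...
a_16 = 4846

a_16 = 4846


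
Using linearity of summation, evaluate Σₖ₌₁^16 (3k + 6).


Σ(3k+6) = 3·Σk + 6·n
= 3·136 + 6·16
= 408 + 96 = 504

Σ = 504


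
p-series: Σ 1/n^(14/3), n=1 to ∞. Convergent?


p-series test: Σ c/n^p converges if p > 1, diverges if p ≤ 1 (constant c > 0 doesn't affect convergence).
p = 14/3
14/3 > 1 → CONVERGES

Converges (p = 14/3 > 1)


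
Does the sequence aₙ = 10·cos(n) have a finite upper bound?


For all n, -1 ≤ cos(n) ≤ 1, so -10 ≤ 10·cos(n) ≤ 10
Lower bound: -10, Upper bound: 10
The sequence IS bounded

Bounded (-10 ≤ aₙ ≤ 10)


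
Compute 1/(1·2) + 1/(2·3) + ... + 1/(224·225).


1/(k(k+1)) = 1/k - 1/(k+1) (partial fractions)
Telescoping: Σ = 1 - 1/225 = 224/225

Sum = 224/225


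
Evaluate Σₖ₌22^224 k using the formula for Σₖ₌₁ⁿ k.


Σₖ₌22^224 k = Σₖ₌₁^224 k − Σₖ₌₁^21 k
= 224·225/2 − 21·22/2
= 25200 − 231 = 24969

Σk = 24969


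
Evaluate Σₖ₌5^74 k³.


Σₖ₌5^74 k³ = [74·75/2]² − [4·5/2]²
= 7700625 − 100 = 7700525

Σk³ = 7700525


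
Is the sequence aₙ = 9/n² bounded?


a₁ = 9, a₂ = 9/4, a₃ = 9/9, ...
0 < aₙ ≤ 9 for all n ≥ 1
The sequence IS bounded

Bounded (0 < aₙ ≤ 9)


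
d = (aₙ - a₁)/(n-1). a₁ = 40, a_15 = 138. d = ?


d = (aₙ - a₁)/(n-1)
= (138 - 40)/(15-1)
= 98/14 = 7

d = 7


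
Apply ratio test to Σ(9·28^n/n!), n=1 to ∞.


aₙ = 9·28^n/n!
a_{n+1}/aₙ = 28^(n+1)/(n+1)! × n!/28^n  (constant 9 cancels)
= 28/(n+1)
L = lim(n→∞) 28/(n+1) = 0
L < 1 → series CONVERGES

Converges (ratio test: L = 0 < 1)


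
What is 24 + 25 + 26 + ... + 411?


Σₖ₌24^411 k = Σₖ₌₁^411 k − Σₖ₌₁^23 k
= 411·412/2 − 23·24/2
= 84666 − 276 = 84390

Σk = 84390


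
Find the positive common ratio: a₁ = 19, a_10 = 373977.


r^(n-1) = aₙ/a₁
r^9 = 373977/19 = 19683
r = 19683^(1/9)
= 3

r = 3


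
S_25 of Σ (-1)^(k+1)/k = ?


S = 1 - 1/2 + 1/3 - 1/4 + 1/5 - 1/6 + 1/7 - 1/8 ± ...
= 0.7127
(Full series converges to +ln(2) ≈ +0.6931)

S_25 = 0.7127


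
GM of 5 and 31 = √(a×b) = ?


GM = √(5×31) = √155 = 12.4499

GM = 12.4499


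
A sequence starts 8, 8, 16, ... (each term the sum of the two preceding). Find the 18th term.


Computing iteratively: 8, 8, 16, 24, 40, 64, 104, 168, 272, 440, 712, 1152, ...
a_18 = 20672

a_18 = 20672


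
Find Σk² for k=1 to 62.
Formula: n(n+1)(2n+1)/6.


n = 62
n(n+1)(2n+1)/6 = 62×63×125/6
= 488250/6 = 81375

Σk² = 81375


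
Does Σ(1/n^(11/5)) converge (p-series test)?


p-series test: Σ c/n^p converges if p > 1, diverges if p ≤ 1 (constant c > 0 doesn't affect convergence).
p = 11/5
11/5 > 1 → CONVERGES

Converges (p = 11/5 > 1)


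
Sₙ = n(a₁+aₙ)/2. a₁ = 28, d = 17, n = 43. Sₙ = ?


aₙ = 28 + (43-1)×17 = 742
Sₙ = n(a₁+aₙ)/2 = 43×(28+742)/2
= 43×770/2 = 16555

S_43 = 16555


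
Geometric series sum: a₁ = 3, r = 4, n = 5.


Sₙ = 3×(4^5 - 1)/(4 - 1)
= 3×(1024 - 1)/3
= 3×1023/3
= 1023

S_5 = 1023


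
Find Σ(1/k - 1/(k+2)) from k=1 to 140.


Telescoping with gap 2: two head and two tail terms survive.
= (1 + 1/2) - (1/141 + 1/142)
= 3/2 - 1/141 - 1/142 = 14875/10011

Sum = 14875/10011


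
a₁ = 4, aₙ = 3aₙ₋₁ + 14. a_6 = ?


Computing step by step:
a_1 = 4
a_2 = 26
a_3 = 92
a_4 = 290
a_5 = 884
a_6 = 2666


a_6 = 2666


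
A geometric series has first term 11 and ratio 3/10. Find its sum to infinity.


S∞ = a₁/(1-r) = 11/(1 - 3/10)
= 11/(7/10)
= 110/7

S∞ = 110/7


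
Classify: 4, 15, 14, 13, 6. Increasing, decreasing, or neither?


Differences: 11, -1, -1, -7
Difference at position 1 is +11 (> 0) but position 2 is -1 (< 0) — sequence both rises and falls
→ NOT monotonic

Not monotonic


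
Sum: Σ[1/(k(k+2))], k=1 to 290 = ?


1/(k(k+2)) = (1/2)·(1/k - 1/(k+2)) (partial fractions)
Telescoping: Σ = (1/2)·(1 + 1/2 - 1/291 - 1/292) = 126875/169944

Sum = 126875/169944


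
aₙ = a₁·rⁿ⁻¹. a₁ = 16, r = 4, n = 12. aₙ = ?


aₙ = a₁·r^(n-1)
= 16×4^11
= 16×4194304
= 67108864

a_12 = 67108864


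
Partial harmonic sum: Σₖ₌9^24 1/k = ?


Σₖ₌9^24 1/k = 1/9 + 1/10 + 1/11 + ... + 1/24
= 1888438373/1784742960
≈ 1.0581

Sum = 1888438373/1784742960 ≈ 1.0581


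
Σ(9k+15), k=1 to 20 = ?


Σ(9k+15) = 9·Σk + 15·n
= 9·210 + 15·20
= 1890 + 300 = 2190

Σ = 2190


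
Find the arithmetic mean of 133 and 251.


AM = (133 + 251)/2 = 384/2 = 192

AM = 192


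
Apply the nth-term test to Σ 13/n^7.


lim(n→∞) 13/n^7 = 0
lim aₙ = 0 → nth-term test is INCONCLUSIVE
(Need other tests; this is actually a convergent p-series with p=7 > 1)

Inconclusive (lim aₙ = 0; need another test)


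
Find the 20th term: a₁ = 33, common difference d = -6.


aₙ = a₁ + (n-1)d
= 33 + (20-1)×-6
= 33 - 114
= -81

a_20 = -81


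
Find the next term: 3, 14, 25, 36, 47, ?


Pattern: arithmetic (d=11)
Terms: 3, 14, 25, 36, 47
Next term = 58

Next term = 58


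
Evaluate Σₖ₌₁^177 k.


n(n+1)/2 = 177×178/2 = 31506/2 = 15753

Σk = 15753


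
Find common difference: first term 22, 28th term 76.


d = (aₙ - a₁)/(n-1)
= (76 - 22)/(28-1)
= 54/27 = 2

d = 2


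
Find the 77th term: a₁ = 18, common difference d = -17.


aₙ = a₁ + (n-1)d
= 18 + (77-1)×-17
= 18 - 1292
= -1274

a_77 = -1274


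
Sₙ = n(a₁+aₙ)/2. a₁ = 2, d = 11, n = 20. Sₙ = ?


aₙ = 2 + (20-1)×11 = 211
Sₙ = n(a₁+aₙ)/2 = 20×(2+211)/2
= 20×213/2 = 2130

S_20 = 2130


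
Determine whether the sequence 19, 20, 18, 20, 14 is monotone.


Differences: 1, -2, 2, -6
Difference at position 1 is +1 (> 0) but position 2 is -2 (< 0) — sequence both rises and falls
→ NOT monotonic

Not monotonic


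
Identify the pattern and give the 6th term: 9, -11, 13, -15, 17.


Pattern: alternating sign, magnitude arithmetic (d=2)
Terms: 9, -11, 13, -15, 17
Next term = -19

Next term = -19


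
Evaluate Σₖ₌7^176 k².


Σₖ₌7^176 k² = Σₖ₌₁^176 k² − Σₖ₌₁^6 k²
= 176·177·353/6 − 6·7·13/6
= 1832776 − 91 = 1832685

Σk² = 1832685


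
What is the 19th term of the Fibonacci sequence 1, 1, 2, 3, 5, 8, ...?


Fibonacci sequence: 1, 1, 2, 3, 5, 8, 13, 21, 34, 55, 89, ...
F(19) = 4181

F(19) = 4181


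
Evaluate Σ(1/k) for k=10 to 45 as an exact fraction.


Σₖ₌10^45 1/k = 1/10 + 1/11 + 1/12 + ... + 1/45
= 14750885361090924169/9419588158802421600
≈ 1.566

Sum = 14750885361090924169/9419588158802421600 ≈ 1.566


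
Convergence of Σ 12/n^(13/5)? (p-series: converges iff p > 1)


p-series test: Σ c/n^p converges if p > 1, diverges if p ≤ 1 (constant c > 0 doesn't affect convergence).
p = 13/5
13/5 > 1 → CONVERGES

Converges (p = 13/5 > 1)


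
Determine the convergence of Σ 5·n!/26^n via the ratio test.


aₙ = 5·n!/26^n
a_{n+1}/aₙ = (n+1)!/26^(n+1) × 26^n/n!  (constant 5 cancels)
= (n+1)/26
L = lim(n→∞) (n+1)/26 = ∞
L > 1 → series DIVERGES

Diverges (ratio test: L = ∞ > 1)


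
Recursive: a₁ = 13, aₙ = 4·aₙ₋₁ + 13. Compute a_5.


Computing step by step:
a_1 = 13
a_2 = 65
a_3 = 273
a_4 = 1105
a_5 = 4433


a_5 = 4433


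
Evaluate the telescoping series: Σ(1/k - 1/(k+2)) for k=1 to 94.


Telescoping with gap 2: two head and two tail terms survive.
= (1 + 1/2) - (1/95 + 1/96)
= 3/2 - 1/95 - 1/96 = 13489/9120

Sum = 13489/9120


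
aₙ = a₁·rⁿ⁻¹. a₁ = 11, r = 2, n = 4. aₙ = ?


aₙ = a₁·r^(n-1)
= 11×2^3
= 11×8
= 88

a_4 = 88


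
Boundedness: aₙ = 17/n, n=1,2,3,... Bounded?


a₁ = 17, a₂ = 17/2, a₃ = 17/3, ...
0 < aₙ ≤ 17 for all n ≥ 1
Lower bound: 0, Upper bound: 17
The sequence IS bounded

Bounded (0 < aₙ ≤ 17)


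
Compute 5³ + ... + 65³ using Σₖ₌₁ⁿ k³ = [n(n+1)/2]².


Σₖ₌5^65 k³ = [65·66/2]² − [4·5/2]²
= 4601025 − 100 = 4600925

Σk³ = 4600925


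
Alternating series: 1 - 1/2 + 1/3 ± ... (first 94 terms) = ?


S = 1 - 1/2 + 1/3 - 1/4 + 1/5 - 1/6 + 1/7 - 1/8 ± ...
= 0.6879
(Full series converges to +ln(2) ≈ +0.6931)

S_94 = 0.6879


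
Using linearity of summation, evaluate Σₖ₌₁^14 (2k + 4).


Σ(2k+4) = 2·Σk + 4·n
= 2·105 + 4·14
= 210 + 56 = 266

Σ = 266


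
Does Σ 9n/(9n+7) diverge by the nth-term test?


lim(n→∞) 9n/(9n+7) = 9/9 = 1  (divide numerator and denominator by n)
lim aₙ = 1 ≠ 0 → series DIVERGES

Diverges (lim aₙ = 1 ≠ 0)


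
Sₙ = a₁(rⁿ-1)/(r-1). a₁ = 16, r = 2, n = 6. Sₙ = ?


Sₙ = 16×(2^6 - 1)/(2 - 1)
= 16×(64 - 1)/1
= 16×63/1
= 1008

S_6 = 1008


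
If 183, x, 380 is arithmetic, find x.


AM = (183 + 380)/2 = 563/2 = 281.5

AM = 281.5


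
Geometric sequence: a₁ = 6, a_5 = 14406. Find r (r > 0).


r^(n-1) = aₙ/a₁
r^4 = 14406/6 = 2401
r = 2401^(1/4)
= ±7; taking r > 0 gives r = 7

r = 7


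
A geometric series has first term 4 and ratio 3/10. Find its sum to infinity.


S∞ = a₁/(1-r) = 4/(1 - 3/10)
= 4/(7/10)
= 40/7

S∞ = 40/7


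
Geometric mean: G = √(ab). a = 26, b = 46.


GM = √(26×46) = √1196 = 34.5832

GM = 34.5832


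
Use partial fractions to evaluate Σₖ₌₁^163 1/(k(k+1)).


1/(k(k+1)) = 1/k - 1/(k+1) (partial fractions)
Telescoping: Σ = 1 - 1/164 = 163/164

Sum = 163/164


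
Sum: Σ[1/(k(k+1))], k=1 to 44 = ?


1/(k(k+1)) = 1/k - 1/(k+1) (partial fractions)
Telescoping: Σ = 1 - 1/45 = 44/45

Sum = 44/45


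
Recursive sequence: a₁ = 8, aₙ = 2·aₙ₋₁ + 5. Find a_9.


Computing step by step:
a_1 = 8
a_2 = 21
a_3 = 47
a_4 = 99
a_5 = 203
a_6 = 411
a_7 = 827
a_8 = 1659
a_9 = 3323


a_9 = 3323


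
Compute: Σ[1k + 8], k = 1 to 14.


Σ(1k+8) = 1·Σk + 8·n
= 1·105 + 8·14
= 105 + 112 = 217

Σ = 217


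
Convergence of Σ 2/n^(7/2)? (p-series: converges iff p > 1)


p-series test: Σ c/n^p converges if p > 1, diverges if p ≤ 1 (constant c > 0 doesn't affect convergence).
p = 7/2
7/2 > 1 → CONVERGES

Converges (p = 7/2 > 1)


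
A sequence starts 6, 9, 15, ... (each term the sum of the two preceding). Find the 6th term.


Computing iteratively: 6, 9, 15, 24, 39, 63
a_6 = 63

a_6 = 63


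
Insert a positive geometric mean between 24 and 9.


GM = √(24×9) = √216 = 14.6969

GM = 14.6969


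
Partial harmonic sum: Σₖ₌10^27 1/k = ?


Σₖ₌10^27 1/k = 1/10 + 1/11 + 1/12 + ... + 1/27
= 85332099113/80313433200
≈ 1.0625

Sum = 85332099113/80313433200 ≈ 1.0625


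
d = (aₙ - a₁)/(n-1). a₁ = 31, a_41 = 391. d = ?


d = (aₙ - a₁)/(n-1)
= (391 - 31)/(41-1)
= 360/40 = 9

d = 9


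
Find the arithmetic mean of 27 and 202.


AM = (27 + 202)/2 = 229/2 = 114.5

AM = 114.5


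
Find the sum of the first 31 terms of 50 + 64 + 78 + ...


aₙ = 50 + (31-1)×14 = 470
Sₙ = n(a₁+aₙ)/2 = 31×(50+470)/2
= 31×520/2 = 8060

S_31 = 8060


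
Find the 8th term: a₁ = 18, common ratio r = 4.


aₙ = a₁·r^(n-1)
= 18×4^7
= 18×16384
= 294912

a_8 = 294912


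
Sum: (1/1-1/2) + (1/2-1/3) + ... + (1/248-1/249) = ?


Telescoping: adjacent terms cancel.
= 1/1 - 1/249
= 1 - 1/249 = 248/249

Sum = 248/249


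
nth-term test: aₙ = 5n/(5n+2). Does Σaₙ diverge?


lim(n→∞) 5n/(5n+2) = 5/5 = 1  (divide numerator and denominator by n)
lim aₙ = 1 ≠ 0 → series DIVERGES

Diverges (lim aₙ = 1 ≠ 0)


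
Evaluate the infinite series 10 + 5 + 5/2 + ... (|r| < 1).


S∞ = a₁/(1-r) = 10/(1 - 1/2)
= 10/(1/2)
= 20

S∞ = 20


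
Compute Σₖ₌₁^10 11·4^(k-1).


Sₙ = 11×(4^10 - 1)/(4 - 1)
= 11×(1048576 - 1)/3
= 11×1048575/3
= 3844775

S_10 = 3844775


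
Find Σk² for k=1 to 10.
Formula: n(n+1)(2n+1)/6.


n = 10
n(n+1)(2n+1)/6 = 10×11×21/6
= 2310/6 = 385

Σk² = 385


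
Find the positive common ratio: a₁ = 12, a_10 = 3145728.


r^(n-1) = aₙ/a₁
r^9 = 3145728/12 = 262144
r = 262144^(1/9)
= 4

r = 4


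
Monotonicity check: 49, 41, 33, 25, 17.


Differences: -8, -8, -8, -8
All differences < 0 → strictly DECREASING

Monotonically decreasing


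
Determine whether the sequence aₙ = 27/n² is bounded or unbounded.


a₁ = 27, a₂ = 27/4, a₃ = 27/9, ...
0 < aₙ ≤ 27 for all n ≥ 1
The sequence IS bounded

Bounded (0 < aₙ ≤ 27)


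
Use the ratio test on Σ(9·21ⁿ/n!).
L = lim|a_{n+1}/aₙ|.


aₙ = 9·21^n/n!
a_{n+1}/aₙ = 21^(n+1)/(n+1)! × n!/21^n  (constant 9 cancels)
= 21/(n+1)
L = lim(n→∞) 21/(n+1) = 0
L < 1 → series CONVERGES

Converges (ratio test: L = 0 < 1)


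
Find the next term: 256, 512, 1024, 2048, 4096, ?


Pattern: powers of 2: 2ⁿ
Terms: 256, 512, 1024, 2048, 4096
Next term = 8192

Next term = 8192


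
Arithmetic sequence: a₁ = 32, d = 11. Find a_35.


aₙ = a₁ + (n-1)d
= 32 + (35-1)×11
= 32 + 374
= 406

a_35 = 406


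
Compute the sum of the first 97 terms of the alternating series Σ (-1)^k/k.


S = -1 + 1/2 - 1/3 + 1/4 - 1/5 + 1/6 - 1/7 + 1/8 ± ...
= -0.6983
(Full series converges to -ln(2) ≈ -0.6931)

S_97 = -0.6983


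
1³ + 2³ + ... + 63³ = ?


n(n+1)/2 = 63×64/2 = 2016
Σk³ = 2016² = 4064256

Σk³ = 4064256


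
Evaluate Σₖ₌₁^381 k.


n(n+1)/2 = 381×382/2 = 145542/2 = 72771

Σk = 72771


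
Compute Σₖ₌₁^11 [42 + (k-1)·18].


aₙ = 42 + (11-1)×18 = 222
Sₙ = n(a₁+aₙ)/2 = 11×(42+222)/2
= 11×264/2 = 1452

S_11 = 1452


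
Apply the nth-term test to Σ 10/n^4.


lim(n→∞) 10/n^4 = 0
lim aₙ = 0 → nth-term test is INCONCLUSIVE
(Need other tests; this is actually a convergent p-series with p=4 > 1)

Inconclusive (lim aₙ = 0; need another test)


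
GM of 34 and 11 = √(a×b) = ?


GM = √(34×11) = √374 = 19.3391

GM = 19.3391


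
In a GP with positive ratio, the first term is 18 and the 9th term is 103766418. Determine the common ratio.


r^(n-1) = aₙ/a₁
r^8 = 103766418/18 = 5764801
r = 5764801^(1/8)
= ±7; taking r > 0 gives r = 7

r = 7


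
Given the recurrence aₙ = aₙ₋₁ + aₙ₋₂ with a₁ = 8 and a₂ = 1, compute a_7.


Computing iteratively: 8, 1, 9, 10, 19, 29, 48
a_7 = 48

a_7 = 48


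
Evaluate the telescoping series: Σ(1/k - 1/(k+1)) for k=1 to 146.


Telescoping: adjacent terms cancel.
= 1/1 - 1/147
= 1 - 1/147 = 146/147

Sum = 146/147


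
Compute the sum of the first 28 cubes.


n(n+1)/2 = 28×29/2 = 406
Σk³ = 406² = 164836

Σk³ = 164836


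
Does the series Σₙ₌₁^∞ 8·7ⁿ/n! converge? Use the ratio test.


aₙ = 8·7^n/n!
a_{n+1}/aₙ = 7^(n+1)/(n+1)! × n!/7^n  (constant 8 cancels)
= 7/(n+1)
L = lim(n→∞) 7/(n+1) = 0
L < 1 → series CONVERGES

Converges (ratio test: L = 0 < 1)


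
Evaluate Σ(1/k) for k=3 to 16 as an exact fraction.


Σₖ₌3^16 1/k = 1/3 + 1/4 + 1/5 + ... + 1/16
= 1355479/720720
≈ 1.8807

Sum = 1355479/720720 ≈ 1.8807


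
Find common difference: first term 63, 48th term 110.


d = (aₙ - a₁)/(n-1)
= (110 - 63)/(48-1)
= 47/47 = 1

d = 1


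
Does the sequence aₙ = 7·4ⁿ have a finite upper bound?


aₙ = 7·4ⁿ → as n→∞, aₙ→∞ (since base 4 > 1)
No finite upper bound exists
The sequence is UNBOUNDED

Unbounded (aₙ → ∞ as n → ∞)


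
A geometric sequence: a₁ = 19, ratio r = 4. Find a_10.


aₙ = a₁·r^(n-1)
= 19×4^9
= 19×262144
= 4980736

a_10 = 4980736


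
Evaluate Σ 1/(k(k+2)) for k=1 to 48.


1/(k(k+2)) = (1/2)·(1/k - 1/(k+2)) (partial fractions)
Telescoping: Σ = (1/2)·(1 + 1/2 - 1/49 - 1/50) = 894/1225

Sum = 894/1225


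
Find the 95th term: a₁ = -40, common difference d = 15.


aₙ = a₁ + (n-1)d
= -40 + (95-1)×15
= -40 + 1410
= 1370

a_95 = 1370


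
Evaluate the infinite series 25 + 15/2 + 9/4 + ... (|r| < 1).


S∞ = a₁/(1-r) = 25/(1 - 3/10)
= 25/(7/10)
= 250/7

S∞ = 250/7


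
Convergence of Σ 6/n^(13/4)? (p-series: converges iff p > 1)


p-series test: Σ c/n^p converges if p > 1, diverges if p ≤ 1 (constant c > 0 doesn't affect convergence).
p = 13/4
13/4 > 1 → CONVERGES

Converges (p = 13/4 > 1)


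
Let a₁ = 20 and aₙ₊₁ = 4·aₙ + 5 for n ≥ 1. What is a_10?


Computing step by step:
a_1 = 20
a_2 = 85
a_3 = 345
a_4 = 1385
a_5 = 5545
a_6 = 22185
a_7 = 88745
a_8 = 354985
a_9 = 1419945
a_10 = 5679785


a_10 = 5679785


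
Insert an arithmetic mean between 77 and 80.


AM = (77 + 80)/2 = 157/2 = 78.5

AM = 78.5


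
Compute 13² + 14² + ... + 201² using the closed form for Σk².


Σₖ₌13^201 k² = Σₖ₌₁^201 k² − Σₖ₌₁^12 k²
= 201·202·403/6 − 12·13·25/6
= 2727101 − 650 = 2726451

Σk² = 2726451


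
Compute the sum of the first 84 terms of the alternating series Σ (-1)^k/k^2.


S = -1 + 1/4 - 1/9 + 1/16 - 1/25 + 1/36 - 1/49 + 1/64 ± ...
= -0.8224
(Full series converges to -π²/12 ≈ -0.8225)

S_84 = -0.8224


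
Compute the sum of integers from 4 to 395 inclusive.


Σₖ₌4^395 k = Σₖ₌₁^395 k − Σₖ₌₁^3 k
= 395·396/2 − 3·4/2
= 78210 − 6 = 78204

Σk = 78204


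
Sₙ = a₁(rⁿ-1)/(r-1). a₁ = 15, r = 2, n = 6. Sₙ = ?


Sₙ = 15×(2^6 - 1)/(2 - 1)
= 15×(64 - 1)/1
= 15×63/1
= 945

S_6 = 945


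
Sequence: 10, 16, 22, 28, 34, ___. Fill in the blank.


Pattern: arithmetic (d=6)
Terms: 10, 16, 22, 28, 34
Next term = 40

Next term = 40


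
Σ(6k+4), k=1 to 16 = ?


Σ(6k+4) = 6·Σk + 4·n
= 6·136 + 4·16
= 816 + 64 = 880

Σ = 880


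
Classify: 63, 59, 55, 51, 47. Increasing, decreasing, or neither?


Differences: -4, -4, -4, -4
All differences < 0 → strictly DECREASING

Monotonically decreasing


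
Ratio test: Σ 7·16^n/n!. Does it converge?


aₙ = 7·16^n/n!
a_{n+1}/aₙ = 16^(n+1)/(n+1)! × n!/16^n  (constant 7 cancels)
= 16/(n+1)
L = lim(n→∞) 16/(n+1) = 0
L < 1 → series CONVERGES

Converges (ratio test: L = 0 < 1)


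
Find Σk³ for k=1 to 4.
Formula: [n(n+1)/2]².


n(n+1)/2 = 4×5/2 = 10
Σk³ = 10² = 100

Σk³ = 100


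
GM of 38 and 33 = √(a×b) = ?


GM = √(38×33) = √1254 = 35.4119

GM = 35.4119


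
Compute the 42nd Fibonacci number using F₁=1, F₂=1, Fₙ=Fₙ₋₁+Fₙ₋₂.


Fibonacci sequence: 1, 1, 2, 3, 5, 8, 13, 21, 34, 55, 89, ...
F(42) = 267914296

F(42) = 267914296


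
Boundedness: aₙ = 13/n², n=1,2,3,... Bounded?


a₁ = 13, a₂ = 13/4, a₃ = 13/9, ...
0 < aₙ ≤ 13 for all n ≥ 1
The sequence IS bounded

Bounded (0 < aₙ ≤ 13)


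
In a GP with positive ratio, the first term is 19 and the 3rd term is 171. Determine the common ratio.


r^(n-1) = aₙ/a₁
r^2 = 171/19 = 9
r = 9^(1/2)
= ±3; taking r > 0 gives r = 3

r = 3


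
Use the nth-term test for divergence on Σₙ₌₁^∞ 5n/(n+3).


lim(n→∞) 5n/(n+3) = 5/1 = 5  (divide numerator and denominator by n)
lim aₙ = 5 ≠ 0 → series DIVERGES

Diverges (lim aₙ = 5 ≠ 0)


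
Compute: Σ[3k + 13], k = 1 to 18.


Σ(3k+13) = 3·Σk + 13·n
= 3·171 + 13·18
= 513 + 234 = 747

Σ = 747


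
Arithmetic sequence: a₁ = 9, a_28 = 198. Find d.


d = (aₙ - a₁)/(n-1)
= (198 - 9)/(28-1)
= 189/27 = 7

d = 7


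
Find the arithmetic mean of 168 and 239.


AM = (168 + 239)/2 = 407/2 = 203.5

AM = 203.5


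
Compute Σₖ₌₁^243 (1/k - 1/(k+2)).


Telescoping with gap 2: two head and two tail terms survive.
= (1 + 1/2) - (1/244 + 1/245)
= 3/2 - 1/244 - 1/245 = 89181/59780

Sum = 89181/59780


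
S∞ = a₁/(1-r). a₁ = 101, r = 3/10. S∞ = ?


S∞ = a₁/(1-r) = 101/(1 - 3/10)
= 101/(7/10)
= 1010/7

S∞ = 1010/7


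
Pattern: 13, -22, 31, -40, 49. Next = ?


Pattern: alternating sign, magnitude arithmetic (d=9)
Terms: 13, -22, 31, -40, 49
Next term = -58

Next term = -58


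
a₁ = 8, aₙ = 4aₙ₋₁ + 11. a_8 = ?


Computing step by step:
a_1 = 8
a_2 = 43
a_3 = 183
a_4 = 743
a_5 = 2983
a_6 = 11943
a_7 = 47783
a_8 = 191143


a_8 = 191143


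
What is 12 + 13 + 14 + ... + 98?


Σₖ₌12^98 k = Σₖ₌₁^98 k − Σₖ₌₁^11 k
= 98·99/2 − 11·12/2
= 4851 − 66 = 4785

Σk = 4785


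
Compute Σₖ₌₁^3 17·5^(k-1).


Sₙ = 17×(5^3 - 1)/(5 - 1)
= 17×(125 - 1)/4
= 17×124/4
= 527

S_3 = 527


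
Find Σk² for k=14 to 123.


Σₖ₌14^123 k² = Σₖ₌₁^123 k² − Σₖ₌₁^13 k²
= 123·124·247/6 − 13·14·27/6
= 627874 − 819 = 627055

Σk² = 627055


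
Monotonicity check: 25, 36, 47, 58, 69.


Differences: 11, 11, 11, 11
All differences > 0 → strictly INCREASING

Monotonically increasing


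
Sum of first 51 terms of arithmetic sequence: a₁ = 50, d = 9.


aₙ = 50 + (51-1)×9 = 500
Sₙ = n(a₁+aₙ)/2 = 51×(50+500)/2
= 51×550/2 = 14025

S_51 = 14025


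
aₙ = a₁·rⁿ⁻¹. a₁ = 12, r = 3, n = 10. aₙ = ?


aₙ = a₁·r^(n-1)
= 12×3^9
= 12×19683
= 236196

a_10 = 236196


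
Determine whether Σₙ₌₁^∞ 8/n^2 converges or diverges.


p-series test: Σ c/n^p converges if p > 1, diverges if p ≤ 1 (constant c > 0 doesn't affect convergence).
p = 2
2 > 1 → CONVERGES

Converges (p = 2 > 1)


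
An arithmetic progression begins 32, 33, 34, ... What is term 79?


aₙ = a₁ + (n-1)d
= 32 + (79-1)×1
= 32 + 78
= 110

a_79 = 110


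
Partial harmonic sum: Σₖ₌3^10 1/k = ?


Σₖ₌3^10 1/k = 1/3 + 1/4 + 1/5 + 1/6 + 1/7 + 1/8 + 1/9 + 1/10
= 3601/2520
≈ 1.429

Sum = 3601/2520 ≈ 1.429


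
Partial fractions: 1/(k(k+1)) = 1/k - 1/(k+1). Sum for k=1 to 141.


1/(k(k+1)) = 1/k - 1/(k+1) (partial fractions)
Telescoping: Σ = 1 - 1/142 = 141/142

Sum = 141/142


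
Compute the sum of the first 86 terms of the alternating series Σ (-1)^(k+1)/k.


S = 1 - 1/2 + 1/3 - 1/4 + 1/5 - 1/6 + 1/7 - 1/8 ± ...
= 0.6874
(Full series converges to +ln(2) ≈ +0.6931)

S_86 = 0.6874


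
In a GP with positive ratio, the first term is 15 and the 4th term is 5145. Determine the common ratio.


r^(n-1) = aₙ/a₁
r^3 = 5145/15 = 343
r = 343^(1/3)
= 7

r = 7


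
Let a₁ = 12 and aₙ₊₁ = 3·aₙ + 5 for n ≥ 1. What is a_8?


Computing step by step:
a_1 = 12
a_2 = 41
a_3 = 128
a_4 = 389
a_5 = 1172
a_6 = 3521
a_7 = 10568
a_8 = 31709


a_8 = 31709


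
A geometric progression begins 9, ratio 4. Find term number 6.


aₙ = a₁·r^(n-1)
= 9×4^5
= 9×1024
= 9216

a_6 = 9216


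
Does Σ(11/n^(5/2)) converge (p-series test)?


p-series test: Σ c/n^p converges if p > 1, diverges if p ≤ 1 (constant c > 0 doesn't affect convergence).
p = 5/2
5/2 > 1 → CONVERGES

Converges (p = 5/2 > 1)


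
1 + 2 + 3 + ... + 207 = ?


n(n+1)/2 = 207×208/2 = 43056/2 = 21528

Σk = 21528


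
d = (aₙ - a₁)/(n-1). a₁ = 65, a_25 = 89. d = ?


d = (aₙ - a₁)/(n-1)
= (89 - 65)/(25-1)
= 24/24 = 1

d = 1


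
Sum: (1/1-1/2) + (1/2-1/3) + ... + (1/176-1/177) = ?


Telescoping: adjacent terms cancel.
= 1/1 - 1/177
= 1 - 1/177 = 176/177

Sum = 176/177


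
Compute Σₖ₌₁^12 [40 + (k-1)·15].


aₙ = 40 + (12-1)×15 = 205
Sₙ = n(a₁+aₙ)/2 = 12×(40+205)/2
= 12×245/2 = 1470

S_12 = 1470


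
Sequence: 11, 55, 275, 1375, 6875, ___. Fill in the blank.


Pattern: geometric (r=5)
Terms: 11, 55, 275, 1375, 6875
Next term = 34375

Next term = 34375


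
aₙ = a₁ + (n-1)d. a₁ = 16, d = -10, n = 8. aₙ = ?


aₙ = a₁ + (n-1)d
= 16 + (8-1)×-10
= 16 - 70
= -54

a_8 = -54


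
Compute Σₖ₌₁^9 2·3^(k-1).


Sₙ = 2×(3^9 - 1)/(3 - 1)
= 2×(19683 - 1)/2
= 2×19682/2
= 19682

S_9 = 19682


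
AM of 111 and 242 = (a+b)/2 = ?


AM = (111 + 242)/2 = 353/2 = 176.5

AM = 176.5


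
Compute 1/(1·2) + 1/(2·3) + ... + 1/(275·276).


1/(k(k+1)) = 1/k - 1/(k+1) (partial fractions)
Telescoping: Σ = 1 - 1/276 = 275/276

Sum = 275/276


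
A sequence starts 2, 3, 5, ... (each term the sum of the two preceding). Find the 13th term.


Computing iteratively: 2, 3, 5, 8, 13, 21, 34, 55, 89, 144, 233, 377, ...
a_13 = 610

a_13 = 610


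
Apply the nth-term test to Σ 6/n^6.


lim(n→∞) 6/n^6 = 0
lim aₙ = 0 → nth-term test is INCONCLUSIVE
(Need other tests; this is actually a convergent p-series with p=6 > 1)

Inconclusive (lim aₙ = 0; need another test)


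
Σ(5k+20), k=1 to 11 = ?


Σ(5k+20) = 5·Σk + 20·n
= 5·66 + 20·11
= 330 + 220 = 550

Σ = 550


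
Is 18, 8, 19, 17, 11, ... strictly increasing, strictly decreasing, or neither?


Differences: -10, 11, -2, -6
Difference at position 2 is +11 (> 0) but position 1 is -10 (< 0) — sequence both rises and falls
→ NOT monotonic

Not monotonic


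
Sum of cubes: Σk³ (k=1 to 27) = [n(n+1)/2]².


n(n+1)/2 = 27×28/2 = 378
Σk³ = 378² = 142884

Σk³ = 142884


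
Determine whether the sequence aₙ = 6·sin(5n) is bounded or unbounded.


For all n, -1 ≤ sin(5n) ≤ 1, so -6 ≤ 6·sin(5n) ≤ 6
Lower bound: -6, Upper bound: 6
The sequence IS bounded

Bounded (-6 ≤ aₙ ≤ 6)


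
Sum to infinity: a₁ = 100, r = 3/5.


S∞ = a₁/(1-r) = 100/(1 - 3/5)
= 100/(2/5)
= 250

S∞ = 250


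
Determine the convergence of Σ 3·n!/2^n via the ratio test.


aₙ = 3·n!/2^n
a_{n+1}/aₙ = (n+1)!/2^(n+1) × 2^n/n!  (constant 3 cancels)
= (n+1)/2
L = lim(n→∞) (n+1)/2 = ∞
L > 1 → series DIVERGES

Diverges (ratio test: L = ∞ > 1)


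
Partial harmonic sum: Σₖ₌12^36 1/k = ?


Σₖ₌12^36 1/k = 1/12 + 1/13 + 1/14 + ... + 1/36
= 23820023125517/20629078984800
≈ 1.1547

Sum = 23820023125517/20629078984800 ≈ 1.1547


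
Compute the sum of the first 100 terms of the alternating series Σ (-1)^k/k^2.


S = -1 + 1/4 - 1/9 + 1/16 - 1/25 + 1/36 - 1/49 + 1/64 ± ...
= -0.8224
(Full series converges to -π²/12 ≈ -0.8225)

S_100 = -0.8224


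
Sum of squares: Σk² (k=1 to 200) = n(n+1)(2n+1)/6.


n = 200
n(n+1)(2n+1)/6 = 200×201×401/6
= 16120200/6 = 2686700

Σk² = 2686700


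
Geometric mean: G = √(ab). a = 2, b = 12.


GM = √(2×12) = √24 = 4.899

GM = 4.899


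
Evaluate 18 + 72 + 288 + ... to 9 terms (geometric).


Sₙ = 18×(4^9 - 1)/(4 - 1)
= 18×(262144 - 1)/3
= 18×262143/3
= 1572858

S_9 = 1572858


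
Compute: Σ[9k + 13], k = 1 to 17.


Σ(9k+13) = 9·Σk + 13·n
= 9·153 + 13·17
= 1377 + 221 = 1598

Σ = 1598


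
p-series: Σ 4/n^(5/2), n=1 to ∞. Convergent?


p-series test: Σ c/n^p converges if p > 1, diverges if p ≤ 1 (constant c > 0 doesn't affect convergence).
p = 5/2
5/2 > 1 → CONVERGES

Converges (p = 5/2 > 1)


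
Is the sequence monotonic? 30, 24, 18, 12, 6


Differences: -6, -6, -6, -6
All differences < 0 → strictly DECREASING

Monotonically decreasing


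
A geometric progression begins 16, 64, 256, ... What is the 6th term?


aₙ = a₁·r^(n-1)
= 16×4^5
= 16×1024
= 16384

a_6 = 16384


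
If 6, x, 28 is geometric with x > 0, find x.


GM = √(6×28) = √168 = 12.9615

GM = 12.9615


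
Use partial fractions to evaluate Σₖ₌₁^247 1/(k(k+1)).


1/(k(k+1)) = 1/k - 1/(k+1) (partial fractions)
Telescoping: Σ = 1 - 1/248 = 247/248

Sum = 247/248


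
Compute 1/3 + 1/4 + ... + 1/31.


Σₖ₌3^31 1/k = 1/3 + 1/4 + 1/5 + ... + 1/31
= 182471592627157/72201776446800
≈ 2.5272

Sum = 182471592627157/72201776446800 ≈ 2.5272


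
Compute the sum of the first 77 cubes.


n(n+1)/2 = 77×78/2 = 3003
Σk³ = 3003² = 9018009

Σk³ = 9018009


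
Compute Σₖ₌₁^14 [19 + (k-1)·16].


aₙ = 19 + (14-1)×16 = 227
Sₙ = n(a₁+aₙ)/2 = 14×(19+227)/2
= 14×246/2 = 1722

S_14 = 1722


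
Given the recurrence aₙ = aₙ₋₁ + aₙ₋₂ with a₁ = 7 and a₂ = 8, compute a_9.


Computing iteratively: 7, 8, 15, 23, 38, 61, 99, 160, 259
a_9 = 259

a_9 = 259


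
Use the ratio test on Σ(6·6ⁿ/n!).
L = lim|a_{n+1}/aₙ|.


aₙ = 6·6^n/n!
a_{n+1}/aₙ = 6^(n+1)/(n+1)! × n!/6^n  (constant 6 cancels)
= 6/(n+1)
L = lim(n→∞) 6/(n+1) = 0
L < 1 → series CONVERGES

Converges (ratio test: L = 0 < 1)


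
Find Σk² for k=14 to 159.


Σₖ₌14^159 k² = Σₖ₌₁^159 k² − Σₖ₌₁^13 k²
= 159·160·319/6 − 13·14·27/6
= 1352560 − 819 = 1351741

Σk² = 1351741


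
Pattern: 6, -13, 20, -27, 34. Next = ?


Pattern: alternating sign, magnitude arithmetic (d=7)
Terms: 6, -13, 20, -27, 34
Next term = -41

Next term = -41


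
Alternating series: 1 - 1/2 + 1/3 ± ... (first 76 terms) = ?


S = 1 - 1/2 + 1/3 - 1/4 + 1/5 - 1/6 + 1/7 - 1/8 ± ...
= 0.6866
(Full series converges to +ln(2) ≈ +0.6931)

S_76 = 0.6866


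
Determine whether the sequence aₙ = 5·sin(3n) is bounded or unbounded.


For all n, -1 ≤ sin(3n) ≤ 1, so -5 ≤ 5·sin(3n) ≤ 5
Lower bound: -5, Upper bound: 5
The sequence IS bounded

Bounded (-5 ≤ aₙ ≤ 5)


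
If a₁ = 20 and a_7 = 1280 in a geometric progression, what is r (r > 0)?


r^(n-1) = aₙ/a₁
r^6 = 1280/20 = 64
r = 64^(1/6)
= ±2; taking r > 0 gives r = 2

r = 2


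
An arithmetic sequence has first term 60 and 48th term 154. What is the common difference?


d = (aₙ - a₁)/(n-1)
= (154 - 60)/(48-1)
= 94/47 = 2

d = 2


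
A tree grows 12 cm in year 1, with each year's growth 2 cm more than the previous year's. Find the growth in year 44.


aₙ = a₁ + (n-1)d
= 12 + (44-1)×2
= 12 + 86
= 98

a_44 = 98


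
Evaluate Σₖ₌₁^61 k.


n(n+1)/2 = 61×62/2 = 3782/2 = 1891

Σk = 1891


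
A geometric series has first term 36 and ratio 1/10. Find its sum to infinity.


S∞ = a₁/(1-r) = 36/(1 - 1/10)
= 36/(9/10)
= 40

S∞ = 40


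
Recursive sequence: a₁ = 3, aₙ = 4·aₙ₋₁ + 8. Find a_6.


Computing step by step:
a_1 = 3
a_2 = 20
a_3 = 88
a_4 = 360
a_5 = 1448
a_6 = 5800


a_6 = 5800


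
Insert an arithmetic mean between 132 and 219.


AM = (132 + 219)/2 = 351/2 = 175.5

AM = 175.5


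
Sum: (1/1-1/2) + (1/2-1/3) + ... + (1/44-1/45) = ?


Telescoping: adjacent terms cancel.
= 1/1 - 1/45
= 1 - 1/45 = 44/45

Sum = 44/45


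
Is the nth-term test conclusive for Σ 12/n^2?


lim(n→∞) 12/n^2 = 0
lim aₙ = 0 → nth-term test is INCONCLUSIVE
(Need other tests; this is actually a convergent p-series with p=2 > 1)

Inconclusive (lim aₙ = 0; need another test)


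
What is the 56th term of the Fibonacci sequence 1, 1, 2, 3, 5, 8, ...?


Fibonacci sequence: 1, 1, 2, 3, 5, 8, 13, 21, 34, 55, 89, ...
F(56) = 225851433717

F(56) = 225851433717


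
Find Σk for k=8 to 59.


Σₖ₌8^59 k = Σₖ₌₁^59 k − Σₖ₌₁^7 k
= 59·60/2 − 7·8/2
= 1770 − 28 = 1742

Σk = 1742


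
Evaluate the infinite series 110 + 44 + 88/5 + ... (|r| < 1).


S∞ = a₁/(1-r) = 110/(1 - 2/5)
= 110/(3/5)
= 550/3

S∞ = 550/3


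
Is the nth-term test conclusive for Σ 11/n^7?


lim(n→∞) 11/n^7 = 0
lim aₙ = 0 → nth-term test is INCONCLUSIVE
(Need other tests; this is actually a convergent p-series with p=7 > 1)

Inconclusive (lim aₙ = 0; need another test)


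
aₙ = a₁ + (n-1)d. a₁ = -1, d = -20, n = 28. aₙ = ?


aₙ = a₁ + (n-1)d
= -1 + (28-1)×-20
= -1 - 540
= -541

a_28 = -541


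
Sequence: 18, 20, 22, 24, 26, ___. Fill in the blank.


Pattern: arithmetic (d=2)
Terms: 18, 20, 22, 24, 26
Next term = 28

Next term = 28


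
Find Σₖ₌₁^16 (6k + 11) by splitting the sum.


Σ(6k+11) = 6·Σk + 11·n
= 6·136 + 11·16
= 816 + 176 = 992

Σ = 992


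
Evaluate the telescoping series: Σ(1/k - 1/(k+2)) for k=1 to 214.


Telescoping with gap 2: two head and two tail terms survive.
= (1 + 1/2) - (1/215 + 1/216)
= 3/2 - 1/215 - 1/216 = 69229/46440

Sum = 69229/46440
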